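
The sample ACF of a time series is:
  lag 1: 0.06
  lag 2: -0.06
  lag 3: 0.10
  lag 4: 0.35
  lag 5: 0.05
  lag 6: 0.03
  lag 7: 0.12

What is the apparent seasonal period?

The largest autocorrelation is r_4 = 0.35; the remaining lags stay at or below 0.12.
The dominant spike at lag 4 indicates a seasonal period of 4.

4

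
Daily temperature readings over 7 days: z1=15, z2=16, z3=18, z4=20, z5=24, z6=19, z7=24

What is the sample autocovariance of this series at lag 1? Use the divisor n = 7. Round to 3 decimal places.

Mean z̄ = (15 + 16 + 18 + 20 + 24 + 19 + 24)/7 = 19.4286
Deviations: -4.4286, -3.4286, -1.4286, 0.5714, 4.5714, -0.4286, 4.5714
Σ_{t=1}^{6}(z_t−z̄)(z_{t+1}−z̄) = 17.9592
γ_1 = 17.9592 / 7 = 2.566

2.566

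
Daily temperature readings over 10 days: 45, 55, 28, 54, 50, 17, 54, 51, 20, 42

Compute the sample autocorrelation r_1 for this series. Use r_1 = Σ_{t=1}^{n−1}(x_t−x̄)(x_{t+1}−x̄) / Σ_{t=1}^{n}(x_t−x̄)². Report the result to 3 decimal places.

Mean x̄ = (45 + 55 + 28 + 54 + 50 + 17 + 54 + 51 + 20 + 42)/10 = 41.6000
Numerator Σ_{t=1}^{9}(x_t−x̄)(x_{t+1}−x̄) = -807.9600
Denominator Σ(x_t−x̄)² = 1914.4000
r_1 = -807.9600 / 1914.4000 = -0.422

-0.422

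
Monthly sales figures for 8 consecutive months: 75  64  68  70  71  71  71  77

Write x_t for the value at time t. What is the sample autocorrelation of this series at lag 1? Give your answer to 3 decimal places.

Mean x̄ = (75 + 64 + 68 + 70 + 71 + 71 + 71 + 77)/8 = 70.8750
Numerator Σ_{t=1}^{7}(x_t−x̄)(x_{t+1}−x̄) = -5.3906
Denominator Σ(x_t−x̄)² = 110.8750
r_1 = -5.3906 / 110.8750 = -0.049

-0.049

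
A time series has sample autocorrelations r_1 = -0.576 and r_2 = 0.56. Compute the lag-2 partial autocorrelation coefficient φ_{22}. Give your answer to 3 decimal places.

φ_{22} = (r_2 − r_1²) / (1 − r_1²)
r_1² = (-0.576)² = 0.331776
Numerator = 0.56 − 0.3318 = 0.2282; denominator = 1 − 0.3318 = 0.6682
φ_{22} = 0.2282 / 0.6682 = 0.342

0.342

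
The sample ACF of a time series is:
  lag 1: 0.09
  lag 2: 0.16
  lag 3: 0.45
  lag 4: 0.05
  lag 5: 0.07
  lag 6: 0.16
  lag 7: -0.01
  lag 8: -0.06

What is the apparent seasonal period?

The largest autocorrelation is r_3 = 0.45; the remaining lags stay at or below 0.16.
The dominant spike at lag 3 indicates a seasonal period of 3.

3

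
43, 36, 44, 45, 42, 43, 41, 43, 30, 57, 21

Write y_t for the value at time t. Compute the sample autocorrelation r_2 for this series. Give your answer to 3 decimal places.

Mean ȳ = (43 + 36 + 44 + 45 + 42 + 43 + 41 + 43 + 30 + 57 + 21)/11 = 40.4545
Numerator Σ_{t=1}^{9}(y_t−ȳ)(y_{t+2}−ȳ) = 252.9504
Denominator Σ(y_t−ȳ)² = 836.7273
r_2 = 252.9504 / 836.7273 = 0.302

0.302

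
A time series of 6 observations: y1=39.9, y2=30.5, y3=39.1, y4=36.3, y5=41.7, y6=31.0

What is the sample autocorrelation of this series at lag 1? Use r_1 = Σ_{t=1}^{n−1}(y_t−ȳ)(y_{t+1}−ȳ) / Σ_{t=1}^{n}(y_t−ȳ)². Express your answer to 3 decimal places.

-0.592

Mean ȳ = (39.9 + 30.5 + 39.1 + 36.3 + 41.7 + 31.0)/6 = 36.4167
Deviations from mean: 3.4833, -5.9167, 2.6833, -0.1167, 5.2833, -5.4167
Numerator Σ_{t=1}^{5}(y_t−ȳ)(y_{t+1}−ȳ) = -66.0336
Denominator Σ(y_t−ȳ)² = 111.6083
r_1 = -66.0336 / 111.6083 = -0.592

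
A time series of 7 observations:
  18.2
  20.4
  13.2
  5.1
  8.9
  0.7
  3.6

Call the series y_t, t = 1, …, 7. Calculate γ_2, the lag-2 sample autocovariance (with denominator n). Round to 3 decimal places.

3.487

Mean ȳ = (18.2 + 20.4 + 13.2 + 5.1 + 8.9 + 0.7 + 3.6)/7 = 10.0143
Σ_{t=1}^{5}(y_t−ȳ)(y_{t+2}−ȳ) = 24.4096
γ_2 = 24.4096 / 7 = 3.487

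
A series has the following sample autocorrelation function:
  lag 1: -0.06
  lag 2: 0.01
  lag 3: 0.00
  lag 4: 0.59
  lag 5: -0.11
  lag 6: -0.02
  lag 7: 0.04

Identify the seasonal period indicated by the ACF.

4

The largest autocorrelation is r_4 = 0.59; the remaining lags stay at or below 0.04.
The dominant spike at lag 4 indicates a seasonal period of 4.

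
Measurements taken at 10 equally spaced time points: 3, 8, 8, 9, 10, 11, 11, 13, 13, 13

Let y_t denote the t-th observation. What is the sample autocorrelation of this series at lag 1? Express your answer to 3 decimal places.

0.487

Mean ȳ = (3 + 8 + 8 + 9 + 10 + 11 + 11 + 13 + 13 + 13)/10 = 9.9000
Numerator Σ_{t=1}^{9}(y_t−ȳ)(y_{t+1}−ȳ) = 42.2900
Denominator Σ(y_t−ȳ)² = 86.9000
r_1 = 42.2900 / 86.9000 = 0.487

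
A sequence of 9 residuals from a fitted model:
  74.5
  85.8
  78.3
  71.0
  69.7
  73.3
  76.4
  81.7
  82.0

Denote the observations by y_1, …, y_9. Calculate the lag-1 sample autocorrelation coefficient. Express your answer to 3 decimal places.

0.319

Mean ȳ = (74.5 + 85.8 + 78.3 + 71.0 + 69.7 + 73.3 + 76.4 + 81.7 + 82.0)/9 = 76.9667
Numerator Σ_{t=1}^{8}(y_t−ȳ)(y_{t+1}−ȳ) = 75.2556
Denominator Σ(y_t−ȳ)² = 235.8000
r_1 = 75.2556 / 235.8000 = 0.319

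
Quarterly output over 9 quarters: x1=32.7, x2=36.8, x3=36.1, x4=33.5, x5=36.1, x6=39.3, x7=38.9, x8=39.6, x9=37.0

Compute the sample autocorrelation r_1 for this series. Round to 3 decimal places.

Mean x̄ = (32.7 + 36.8 + 36.1 + 33.5 + 36.1 + 39.3 + 38.9 + 39.6 + 37.0)/9 = 36.6667
Numerator Σ_{t=1}^{8}(x_t−x̄)(x_{t+1}−x̄) = 14.9022
Denominator Σ(x_t−x̄)² = 47.0600
r_1 = 14.9022 / 47.0600 = 0.317

0.317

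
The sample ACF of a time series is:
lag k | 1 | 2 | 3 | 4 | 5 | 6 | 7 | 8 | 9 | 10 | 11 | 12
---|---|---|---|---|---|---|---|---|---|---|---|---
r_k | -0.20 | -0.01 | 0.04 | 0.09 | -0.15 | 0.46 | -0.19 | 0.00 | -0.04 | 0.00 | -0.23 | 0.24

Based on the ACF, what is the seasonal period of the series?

6

The largest autocorrelation is r_6 = 0.46, with a weaker echo at lag 12 (0.24); the remaining lags stay at or below 0.09.
The dominant spike at lag 6 indicates a seasonal period of 6.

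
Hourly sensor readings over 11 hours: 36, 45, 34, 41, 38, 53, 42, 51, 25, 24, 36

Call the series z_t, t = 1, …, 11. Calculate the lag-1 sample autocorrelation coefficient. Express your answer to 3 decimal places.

0.107

Mean z̄ = (36 + 45 + 34 + 41 + 38 + 53 + 42 + 51 + 25 + 24 + 36)/11 = 38.6364
Numerator Σ_{t=1}^{10}(z_t−z̄)(z_{t+1}−z̄) = 91.5950
Denominator Σ(z_t−z̄)² = 852.5455
r_1 = 91.5950 / 852.5455 = 0.107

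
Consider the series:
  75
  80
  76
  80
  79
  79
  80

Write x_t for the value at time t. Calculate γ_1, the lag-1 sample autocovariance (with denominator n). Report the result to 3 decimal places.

Mean x̄ = (75 + 80 + 76 + 80 + 79 + 79 + 80)/7 = 78.4286
Deviations: -3.4286, 1.5714, -2.4286, 1.5714, 0.5714, 0.5714, 1.5714
Σ_{t=1}^{6}(x_t−x̄)(x_{t+1}−x̄) = -10.8980
γ_1 = -10.8980 / 7 = -1.557

-1.557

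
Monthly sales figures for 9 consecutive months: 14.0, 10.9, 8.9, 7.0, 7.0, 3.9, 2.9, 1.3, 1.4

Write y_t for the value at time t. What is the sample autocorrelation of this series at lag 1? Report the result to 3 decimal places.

0.633

Mean ȳ = (14.0 + 10.9 + 8.9 + 7.0 + 7.0 + 3.9 + 2.9 + 1.3 + 1.4)/9 = 6.3667
Numerator Σ_{t=1}^{8}(y_t−ȳ)(y_{t+1}−ȳ) = 97.8122
Denominator Σ(y_t−ȳ)² = 154.4800
r_1 = 97.8122 / 154.4800 = 0.633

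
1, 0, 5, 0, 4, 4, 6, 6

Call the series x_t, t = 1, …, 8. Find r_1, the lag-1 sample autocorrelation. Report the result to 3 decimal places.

Mean x̄ = (1 + 0 + 5 + 0 + 4 + 4 + 6 + 6)/8 = 3.2500
Deviations from mean: -2.2500, -3.2500, 1.7500, -3.2500, 0.7500, 0.7500, 2.7500, 2.7500
Numerator Σ_{t=1}^{7}(x_t−x̄)(x_{t+1}−x̄) = 3.6875
Denominator Σ(x_t−x̄)² = 45.5000
r_1 = 3.6875 / 45.5000 = 0.081

0.081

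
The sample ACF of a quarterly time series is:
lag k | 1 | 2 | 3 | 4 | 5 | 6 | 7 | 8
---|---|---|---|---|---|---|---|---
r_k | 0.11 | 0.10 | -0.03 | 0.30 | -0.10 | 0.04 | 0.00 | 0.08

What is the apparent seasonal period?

4

The largest autocorrelation is r_4 = 0.30; the remaining lags stay at or below 0.11.
The dominant spike at lag 4 indicates a seasonal period of 4.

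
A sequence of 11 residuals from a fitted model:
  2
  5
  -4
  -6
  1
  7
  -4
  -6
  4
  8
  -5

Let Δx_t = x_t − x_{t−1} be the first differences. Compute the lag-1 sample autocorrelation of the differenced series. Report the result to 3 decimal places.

First differences Δx: 3, -9, -2, 7, 6, -11, -2, 10, 4, -13
Mean of differences = -0.7000
Numerator Σ(Δx_t−Δx̄)(Δx_{t+1}−Δx̄) = -55.3900
Denominator Σ(Δx_t−Δx̄)² = 584.1000
r_1(Δx) = -55.3900 / 584.1000 = -0.095

-0.095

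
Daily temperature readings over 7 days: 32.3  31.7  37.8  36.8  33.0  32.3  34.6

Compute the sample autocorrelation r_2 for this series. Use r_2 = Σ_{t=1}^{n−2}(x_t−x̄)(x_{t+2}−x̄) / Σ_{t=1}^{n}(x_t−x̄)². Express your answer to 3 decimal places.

-0.648

Mean x̄ = (32.3 + 31.7 + 37.8 + 36.8 + 33.0 + 32.3 + 34.6)/7 = 34.0714
Deviations from mean: -1.7714, -2.3714, 3.7286, 2.7286, -1.0714, -1.7714, 0.5286
Numerator Σ_{t=1}^{5}(x_t−x̄)(x_{t+2}−x̄) = -22.4702
Denominator Σ(x_t−x̄)² = 34.6743
r_2 = -22.4702 / 34.6743 = -0.648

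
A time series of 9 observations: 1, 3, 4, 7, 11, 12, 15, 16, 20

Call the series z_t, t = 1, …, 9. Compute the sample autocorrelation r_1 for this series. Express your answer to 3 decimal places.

Mean z̄ = (1 + 3 + 4 + 7 + 11 + 12 + 15 + 16 + 20)/9 = 9.8889
Numerator Σ_{t=1}^{8}(z_t−z̄)(z_{t+1}−z̄) = 221.7654
Denominator Σ(z_t−z̄)² = 340.8889
r_1 = 221.7654 / 340.8889 = 0.651

0.651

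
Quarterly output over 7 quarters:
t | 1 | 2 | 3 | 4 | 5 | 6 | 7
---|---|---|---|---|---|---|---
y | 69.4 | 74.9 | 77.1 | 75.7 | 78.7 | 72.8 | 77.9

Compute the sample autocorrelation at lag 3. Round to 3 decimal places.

-0.114

Mean ȳ = (69.4 + 74.9 + 77.1 + 75.7 + 78.7 + 72.8 + 77.9)/7 = 75.2143
Deviations from mean: -5.8143, -0.3143, 1.8857, 0.4857, 3.4857, -2.4143, 2.6857
Σ(y_t−ȳ)(y_{t+3}−ȳ) = (-2.8241) + (-1.0955) + (-4.5527) + (1.3045) = -7.1678
Denominator Σ(y_t−ȳ)² = 62.8886
r_3 = -7.1678 / 62.8886 = -0.114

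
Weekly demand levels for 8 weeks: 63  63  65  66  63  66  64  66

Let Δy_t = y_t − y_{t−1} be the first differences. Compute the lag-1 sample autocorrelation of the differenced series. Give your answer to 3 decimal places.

First differences Δy: 0, 2, 1, -3, 3, -2, 2
Mean of differences = 0.4286
Numerator Σ(Δy_t−Δȳ)(Δy_{t+1}−Δȳ) = -20.6122
Denominator Σ(Δy_t−Δȳ)² = 29.7143
r_1(Δy) = -20.6122 / 29.7143 = -0.694

-0.694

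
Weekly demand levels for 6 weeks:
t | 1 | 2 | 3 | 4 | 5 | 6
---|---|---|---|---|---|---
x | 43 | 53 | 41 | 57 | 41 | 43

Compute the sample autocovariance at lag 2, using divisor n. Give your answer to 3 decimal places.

Mean x̄ = (43 + 53 + 41 + 57 + 41 + 43)/6 = 46.3333
Deviations: -3.3333, 6.6667, -5.3333, 10.6667, -5.3333, -3.3333
Σ_{t=1}^{4}(x_t−x̄)(x_{t+2}−x̄) = 81.7778
γ_2 = 81.7778 / 6 = 13.630

13.630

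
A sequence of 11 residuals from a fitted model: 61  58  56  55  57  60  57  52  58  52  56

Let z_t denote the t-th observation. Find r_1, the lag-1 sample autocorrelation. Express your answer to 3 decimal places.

-0.048

Mean z̄ = (61 + 58 + 56 + 55 + 57 + 60 + 57 + 52 + 58 + 52 + 56)/11 = 56.5455
Numerator Σ_{t=1}^{10}(z_t−z̄)(z_{t+1}−z̄) = -3.8430
Denominator Σ(z_t−z̄)² = 80.7273
r_1 = -3.8430 / 80.7273 = -0.048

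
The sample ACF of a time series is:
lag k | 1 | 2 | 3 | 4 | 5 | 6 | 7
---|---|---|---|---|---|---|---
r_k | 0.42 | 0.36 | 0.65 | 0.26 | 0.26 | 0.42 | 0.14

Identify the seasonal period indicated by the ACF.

The largest autocorrelation is r_3 = 0.65; the remaining lags stay at or below 0.42. The elevated value at lag 1 (0.42), dropping to 0.36 at lag 2, reflects decaying short-term dependence rather than seasonality.
The dominant spike at lag 3 indicates a seasonal period of 3.

3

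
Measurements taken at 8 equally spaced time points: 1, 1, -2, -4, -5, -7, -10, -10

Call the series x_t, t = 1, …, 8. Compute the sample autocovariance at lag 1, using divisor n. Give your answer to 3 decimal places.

Mean x̄ = (1 + 1 − 2 − 4 − 5 − 7 − 10 − 10)/8 = -4.5000
Σ_{t=1}^{7}(x_t−x̄)(x_{t+1}−x̄) = 90.2500
γ_1 = 90.2500 / 8 = 11.281

11.281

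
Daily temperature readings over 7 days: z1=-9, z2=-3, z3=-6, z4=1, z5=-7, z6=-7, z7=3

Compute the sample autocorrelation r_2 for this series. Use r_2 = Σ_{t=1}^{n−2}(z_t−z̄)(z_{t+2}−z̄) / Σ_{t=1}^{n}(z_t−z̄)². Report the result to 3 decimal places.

-0.123

Mean z̄ = (-9 − 3 − 6 + 1 − 7 − 7 + 3)/7 = -4.0000
Deviations from mean: -5.0000, 1.0000, -2.0000, 5.0000, -3.0000, -3.0000, 7.0000
Numerator Σ_{t=1}^{5}(z_t−z̄)(z_{t+2}−z̄) = -15.0000
Denominator Σ(z_t−z̄)² = 122.0000
r_2 = -15.0000 / 122.0000 = -0.123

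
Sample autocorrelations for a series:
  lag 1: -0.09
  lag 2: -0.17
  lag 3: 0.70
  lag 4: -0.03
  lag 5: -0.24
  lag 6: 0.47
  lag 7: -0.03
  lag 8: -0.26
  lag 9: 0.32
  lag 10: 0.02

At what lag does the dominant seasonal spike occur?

The largest autocorrelation is r_3 = 0.70, with weaker echoes at lags 6 (0.47) and 9 (0.32); the remaining lags stay at or below 0.02.
The dominant spike at lag 3 indicates a seasonal period of 3.

3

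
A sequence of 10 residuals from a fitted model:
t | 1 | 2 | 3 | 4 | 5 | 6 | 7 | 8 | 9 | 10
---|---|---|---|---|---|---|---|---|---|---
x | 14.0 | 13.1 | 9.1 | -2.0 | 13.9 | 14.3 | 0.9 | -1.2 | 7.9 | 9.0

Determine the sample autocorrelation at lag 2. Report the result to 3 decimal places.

-0.564

Mean x̄ = (14.0 + 13.1 + 9.1 − 2.0 + 13.9 + 14.3 + 0.9 − 1.2 + 7.9 + 9.0)/10 = 7.9000
Numerator Σ_{t=1}^{8}(x_t−x̄)(x_{t+2}−x̄) = -210.5700
Denominator Σ(x_t−x̄)² = 373.6800
r_2 = -210.5700 / 373.6800 = -0.564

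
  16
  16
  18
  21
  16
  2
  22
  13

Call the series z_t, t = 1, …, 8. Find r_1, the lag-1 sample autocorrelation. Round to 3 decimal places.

Mean z̄ = (16 + 16 + 18 + 21 + 16 + 2 + 22 + 13)/8 = 15.5000
Σ(z_t−z̄)(z_{t+1}−z̄) = (0.2500) + (1.2500) + (13.7500) + (2.7500) + (-6.7500) + (-87.7500) + (-16.2500) = -92.7500
Denominator Σ(z_t−z̄)² = 268.0000
r_1 = -92.7500 / 268.0000 = -0.346

-0.346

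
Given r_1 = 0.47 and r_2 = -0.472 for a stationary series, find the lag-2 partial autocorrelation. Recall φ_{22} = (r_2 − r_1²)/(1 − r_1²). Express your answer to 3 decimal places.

φ_{22} = (r_2 − r_1²) / (1 − r_1²)
r_1² = (0.47)² = 0.2209
Numerator = -0.472 − 0.2209 = -0.6929; denominator = 1 − 0.2209 = 0.7791
φ_{22} = -0.6929 / 0.7791 = -0.889

-0.889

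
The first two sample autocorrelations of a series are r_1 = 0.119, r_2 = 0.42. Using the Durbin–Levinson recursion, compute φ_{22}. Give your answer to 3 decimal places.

φ_{22} = (r_2 − r_1²) / (1 − r_1²)
r_1² = (0.119)² = 0.014161
Numerator = 0.42 − 0.0142 = 0.4058; denominator = 1 − 0.0142 = 0.9858
φ_{22} = 0.4058 / 0.9858 = 0.412

0.412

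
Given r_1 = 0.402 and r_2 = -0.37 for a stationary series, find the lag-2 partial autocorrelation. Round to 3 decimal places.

-0.634

φ_{22} = (r_2 − r_1²) / (1 − r_1²)
r_1² = (0.402)² = 0.161604
Numerator = -0.37 − 0.1616 = -0.5316; denominator = 1 − 0.1616 = 0.8384
φ_{22} = -0.5316 / 0.8384 = -0.634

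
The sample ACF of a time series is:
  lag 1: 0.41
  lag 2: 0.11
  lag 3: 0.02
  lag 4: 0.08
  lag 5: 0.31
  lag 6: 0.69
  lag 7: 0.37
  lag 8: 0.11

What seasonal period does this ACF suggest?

The largest autocorrelation is r_6 = 0.69; the remaining lags stay at or below 0.41. The elevated value at lag 1 (0.41), dropping to 0.11 at lag 2, reflects decaying short-term dependence rather than seasonality.
The dominant spike at lag 6 indicates a seasonal period of 6.

6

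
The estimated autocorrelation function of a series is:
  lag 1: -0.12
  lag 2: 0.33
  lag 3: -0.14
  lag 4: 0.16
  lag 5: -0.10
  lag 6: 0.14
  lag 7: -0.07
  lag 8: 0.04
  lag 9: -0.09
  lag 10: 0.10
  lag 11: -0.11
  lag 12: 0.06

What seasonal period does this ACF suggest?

2

The largest autocorrelation is r_2 = 0.33, with a weaker echo at lag 4 (0.16); the remaining lags stay at or below 0.14.
The dominant spike at lag 2 indicates a seasonal period of 2.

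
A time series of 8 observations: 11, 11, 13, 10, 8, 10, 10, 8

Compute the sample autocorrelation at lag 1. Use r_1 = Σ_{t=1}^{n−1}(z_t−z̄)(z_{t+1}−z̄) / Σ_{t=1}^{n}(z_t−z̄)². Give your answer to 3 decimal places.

Mean z̄ = (11 + 11 + 13 + 10 + 8 + 10 + 10 + 8)/8 = 10.1250
Deviations from mean: 0.8750, 0.8750, 2.8750, -0.1250, -2.1250, -0.1250, -0.1250, -2.1250
Numerator Σ_{t=1}^{7}(z_t−z̄)(z_{t+1}−z̄) = 3.7344
Denominator Σ(z_t−z̄)² = 18.8750
r_1 = 3.7344 / 18.8750 = 0.198

0.198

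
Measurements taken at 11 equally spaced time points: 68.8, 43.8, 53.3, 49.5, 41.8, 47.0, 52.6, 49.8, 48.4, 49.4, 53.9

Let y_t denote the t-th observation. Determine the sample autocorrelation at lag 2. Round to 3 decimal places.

0.026

Mean ȳ = (68.8 + 43.8 + 53.3 + 49.5 + 41.8 + 47.0 + 52.6 + 49.8 + 48.4 + 49.4 + 53.9)/11 = 50.7545
Numerator Σ_{t=1}^{9}(y_t−ȳ)(y_{t+2}−ȳ) = 13.1759
Denominator Σ(y_t−ȳ)² = 497.9273
r_2 = 13.1759 / 497.9273 = 0.026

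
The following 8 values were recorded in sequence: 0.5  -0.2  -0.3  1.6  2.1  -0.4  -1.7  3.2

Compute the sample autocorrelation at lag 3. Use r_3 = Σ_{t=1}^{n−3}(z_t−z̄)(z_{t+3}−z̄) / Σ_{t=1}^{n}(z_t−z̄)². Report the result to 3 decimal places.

Mean z̄ = (0.5 − 0.2 − 0.3 + 1.6 + 2.1 − 0.4 − 1.7 + 3.2)/8 = 0.6000
Deviations from mean: -0.1000, -0.8000, -0.9000, 1.0000, 1.5000, -1.0000, -2.3000, 2.6000
Σ(z_t−z̄)(z_{t+3}−z̄) = (-0.1000) + (-1.2000) + (0.9000) + (-2.3000) + (3.9000) = 1.2000
Denominator Σ(z_t−z̄)² = 17.7600
r_3 = 1.2000 / 17.7600 = 0.068

0.068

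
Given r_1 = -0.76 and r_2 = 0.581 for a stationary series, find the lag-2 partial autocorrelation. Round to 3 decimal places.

0.008

φ_{22} = (r_2 − r_1²) / (1 − r_1²)
r_1² = (-0.76)² = 0.5776
Numerator = 0.581 − 0.5776 = 0.0034; denominator = 1 − 0.5776 = 0.4224
φ_{22} = 0.0034 / 0.4224 = 0.008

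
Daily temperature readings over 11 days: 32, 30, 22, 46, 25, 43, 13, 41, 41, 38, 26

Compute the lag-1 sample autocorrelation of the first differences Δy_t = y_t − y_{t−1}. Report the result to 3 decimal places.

-0.739

First differences Δy: -2, -8, 24, -21, 18, -30, 28, 0, -3, -12
Mean of differences = -0.6000
Numerator Σ(Δy_t−Δȳ)(Δy_{t+1}−Δȳ) = -2397.5600
Denominator Σ(Δy_t−Δȳ)² = 3242.4000
r_1(Δy) = -2397.5600 / 3242.4000 = -0.739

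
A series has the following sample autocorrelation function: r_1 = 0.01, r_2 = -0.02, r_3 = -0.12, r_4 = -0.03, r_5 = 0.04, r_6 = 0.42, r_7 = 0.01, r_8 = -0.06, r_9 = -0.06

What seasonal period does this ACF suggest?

The largest autocorrelation is r_6 = 0.42; the remaining lags stay at or below 0.04.
The dominant spike at lag 6 indicates a seasonal period of 6.

6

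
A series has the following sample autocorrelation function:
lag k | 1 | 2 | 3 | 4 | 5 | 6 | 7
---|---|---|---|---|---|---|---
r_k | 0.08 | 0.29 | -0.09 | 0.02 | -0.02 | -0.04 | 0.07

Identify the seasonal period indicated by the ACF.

The largest autocorrelation is r_2 = 0.29; the remaining lags stay at or below 0.08.
The dominant spike at lag 2 indicates a seasonal period of 2.

2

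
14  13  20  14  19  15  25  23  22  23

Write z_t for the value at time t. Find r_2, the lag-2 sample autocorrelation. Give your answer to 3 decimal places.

0.353

Mean z̄ = (14 + 13 + 20 + 14 + 19 + 15 + 25 + 23 + 22 + 23)/10 = 18.8000
Numerator Σ_{t=1}^{8}(z_t−z̄)(z_{t+2}−z̄) = 63.3200
Denominator Σ(z_t−z̄)² = 179.6000
r_2 = 63.3200 / 179.6000 = 0.353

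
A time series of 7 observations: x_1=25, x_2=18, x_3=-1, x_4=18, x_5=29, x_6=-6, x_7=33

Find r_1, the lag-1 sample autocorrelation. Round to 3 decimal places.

-0.510

Mean x̄ = (25 + 18 − 1 + 18 + 29 − 6 + 33)/7 = 16.5714
Numerator Σ_{t=1}^{6}(x_t−x̄)(x_{t+1}−x̄) = -671.7551
Denominator Σ(x_t−x̄)² = 1317.7143
r_1 = -671.7551 / 1317.7143 = -0.510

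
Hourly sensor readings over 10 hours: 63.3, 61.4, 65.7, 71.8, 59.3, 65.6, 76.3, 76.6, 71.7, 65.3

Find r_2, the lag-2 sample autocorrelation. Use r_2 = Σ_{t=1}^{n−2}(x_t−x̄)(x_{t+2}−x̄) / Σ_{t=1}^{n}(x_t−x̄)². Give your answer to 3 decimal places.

Mean x̄ = (63.3 + 61.4 + 65.7 + 71.8 + 59.3 + 65.6 + 76.3 + 76.6 + 71.7 + 65.3)/10 = 67.7000
Numerator Σ_{t=1}^{8}(x_t−x̄)(x_{t+2}−x̄) = -86.7300
Denominator Σ(x_t−x̄)² = 329.7600
r_2 = -86.7300 / 329.7600 = -0.263

-0.263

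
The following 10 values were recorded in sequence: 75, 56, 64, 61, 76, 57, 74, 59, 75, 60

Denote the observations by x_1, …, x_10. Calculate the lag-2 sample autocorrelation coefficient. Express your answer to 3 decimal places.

0.504

Mean x̄ = (75 + 56 + 64 + 61 + 76 + 57 + 74 + 59 + 75 + 60)/10 = 65.7000
Numerator Σ_{t=1}^{8}(x_t−x̄)(x_{t+2}−x̄) = 312.3200
Denominator Σ(x_t−x̄)² = 620.1000
r_2 = 312.3200 / 620.1000 = 0.504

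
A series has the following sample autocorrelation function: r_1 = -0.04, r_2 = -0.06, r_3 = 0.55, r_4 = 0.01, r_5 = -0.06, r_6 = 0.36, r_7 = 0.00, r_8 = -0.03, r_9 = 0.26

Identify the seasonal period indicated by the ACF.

3

The largest autocorrelation is r_3 = 0.55, with weaker echoes at lags 6 (0.36) and 9 (0.26); the remaining lags stay at or below 0.01.
The dominant spike at lag 3 indicates a seasonal period of 3.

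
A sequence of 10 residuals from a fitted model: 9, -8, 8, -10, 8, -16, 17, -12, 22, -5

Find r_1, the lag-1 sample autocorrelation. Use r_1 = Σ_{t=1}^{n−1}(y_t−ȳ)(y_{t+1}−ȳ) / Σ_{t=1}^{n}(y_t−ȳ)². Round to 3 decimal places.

Mean ȳ = (9 − 8 + 8 − 10 + 8 − 16 + 17 − 12 + 22 − 5)/10 = 1.3000
Numerator Σ_{t=1}^{9}(y_t−ȳ)(y_{t+1}−ȳ) = -1287.3900
Denominator Σ(y_t−ȳ)² = 1554.1000
r_1 = -1287.3900 / 1554.1000 = -0.828

-0.828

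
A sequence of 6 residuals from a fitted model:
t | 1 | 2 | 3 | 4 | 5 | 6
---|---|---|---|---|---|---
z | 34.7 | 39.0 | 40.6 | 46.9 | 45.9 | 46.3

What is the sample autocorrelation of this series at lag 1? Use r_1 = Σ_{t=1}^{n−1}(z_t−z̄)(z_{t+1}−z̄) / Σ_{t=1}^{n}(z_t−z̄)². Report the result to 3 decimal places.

0.444

Mean z̄ = (34.7 + 39.0 + 40.6 + 46.9 + 45.9 + 46.3)/6 = 42.2333
Σ(z_t−z̄)(z_{t+1}−z̄) = (24.3578) + (5.2811) + (-7.6222) + (17.1111) + (14.9111) = 54.0389
Denominator Σ(z_t−z̄)² = 121.6333
r_1 = 54.0389 / 121.6333 = 0.444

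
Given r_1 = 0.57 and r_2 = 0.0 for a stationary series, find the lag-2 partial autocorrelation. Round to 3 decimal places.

-0.481

φ_{22} = (r_2 − r_1²) / (1 − r_1²)
r_1² = (0.57)² = 0.3249
Numerator = 0.0 − 0.3249 = -0.3249; denominator = 1 − 0.3249 = 0.6751
φ_{22} = -0.3249 / 0.6751 = -0.481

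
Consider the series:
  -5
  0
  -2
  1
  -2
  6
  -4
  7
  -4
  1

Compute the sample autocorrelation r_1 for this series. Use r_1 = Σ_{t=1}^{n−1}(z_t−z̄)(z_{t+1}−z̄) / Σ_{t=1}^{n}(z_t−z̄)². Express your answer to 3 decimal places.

Mean z̄ = (-5 + 0 − 2 + 1 − 2 + 6 − 4 + 7 − 4 + 1)/10 = -0.2000
Numerator Σ_{t=1}^{9}(z_t−z̄)(z_{t+1}−z̄) = -99.6400
Denominator Σ(z_t−z̄)² = 151.6000
r_1 = -99.6400 / 151.6000 = -0.657

-0.657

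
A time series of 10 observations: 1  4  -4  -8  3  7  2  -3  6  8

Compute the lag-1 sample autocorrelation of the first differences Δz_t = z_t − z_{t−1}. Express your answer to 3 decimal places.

-0.045

First differences Δz: 3, -8, -4, 11, 4, -5, -5, 9, 2
Mean of differences = 0.7778
Numerator Σ(Δz_t−Δz̄)(Δz_{t+1}−Δz̄) = -16.1605
Denominator Σ(Δz_t−Δz̄)² = 355.5556
r_1(Δz) = -16.1605 / 355.5556 = -0.045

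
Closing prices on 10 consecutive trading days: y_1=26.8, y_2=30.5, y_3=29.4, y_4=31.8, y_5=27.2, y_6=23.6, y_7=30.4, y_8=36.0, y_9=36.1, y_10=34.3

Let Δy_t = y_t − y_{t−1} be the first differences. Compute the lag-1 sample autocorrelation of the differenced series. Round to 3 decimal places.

0.057

First differences Δy: 3.7, -1.1, 2.4, -4.6, -3.6, 6.8, 5.6, 0.1, -1.8
Mean of differences = 0.8333
Numerator Σ(Δy_t−Δȳ)(Δy_{t+1}−Δȳ) = 7.4289
Denominator Σ(Δy_t−Δȳ)² = 129.3800
r_1(Δy) = 7.4289 / 129.3800 = 0.057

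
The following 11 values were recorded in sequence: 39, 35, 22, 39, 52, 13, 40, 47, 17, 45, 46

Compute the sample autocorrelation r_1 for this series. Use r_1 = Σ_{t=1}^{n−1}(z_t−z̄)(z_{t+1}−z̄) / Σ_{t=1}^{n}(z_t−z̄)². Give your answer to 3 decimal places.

-0.411

Mean z̄ = (39 + 35 + 22 + 39 + 52 + 13 + 40 + 47 + 17 + 45 + 46)/11 = 35.9091
Numerator Σ_{t=1}^{10}(z_t−z̄)(z_{t+1}−z̄) = -690.2810
Denominator Σ(z_t−z̄)² = 1678.9091
r_1 = -690.2810 / 1678.9091 = -0.411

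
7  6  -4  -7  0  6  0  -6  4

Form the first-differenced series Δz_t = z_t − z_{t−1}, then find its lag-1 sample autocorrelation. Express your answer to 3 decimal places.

First differences Δz: -1, -10, -3, 7, 6, -6, -6, 10
Mean of differences = -0.3750
Numerator Σ(Δz_t−Δz̄)(Δz_{t+1}−Δz̄) = -3.6406
Denominator Σ(Δz_t−Δz̄)² = 365.8750
r_1(Δz) = -3.6406 / 365.8750 = -0.010

-0.010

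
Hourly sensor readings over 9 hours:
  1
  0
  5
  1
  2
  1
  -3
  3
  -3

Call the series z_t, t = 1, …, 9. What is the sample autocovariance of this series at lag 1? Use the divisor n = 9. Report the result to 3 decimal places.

Mean z̄ = (1 + 0 + 5 + 1 + 2 + 1 − 3 + 3 − 3)/9 = 0.7778
Σ_{t=1}^{8}(z_t−z̄)(z_{t+1}−z̄) = -19.6049
γ_1 = -19.6049 / 9 = -2.178

-2.178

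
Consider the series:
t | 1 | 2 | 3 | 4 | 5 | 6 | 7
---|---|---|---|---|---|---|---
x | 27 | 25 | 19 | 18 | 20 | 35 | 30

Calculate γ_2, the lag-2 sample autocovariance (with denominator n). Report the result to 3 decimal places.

-11.373

Mean x̄ = (27 + 25 + 19 + 18 + 20 + 35 + 30)/7 = 24.8571
Σ_{t=1}^{5}(x_t−x̄)(x_{t+2}−x̄) = -79.6122
γ_2 = -79.6122 / 7 = -11.373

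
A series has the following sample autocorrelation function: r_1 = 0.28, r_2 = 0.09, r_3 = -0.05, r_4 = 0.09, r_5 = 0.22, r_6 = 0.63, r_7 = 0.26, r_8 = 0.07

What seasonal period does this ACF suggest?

6

The largest autocorrelation is r_6 = 0.63; the remaining lags stay at or below 0.28. The elevated value at lag 1 (0.28), dropping to 0.09 at lag 2, reflects decaying short-term dependence rather than seasonality.
The dominant spike at lag 6 indicates a seasonal period of 6.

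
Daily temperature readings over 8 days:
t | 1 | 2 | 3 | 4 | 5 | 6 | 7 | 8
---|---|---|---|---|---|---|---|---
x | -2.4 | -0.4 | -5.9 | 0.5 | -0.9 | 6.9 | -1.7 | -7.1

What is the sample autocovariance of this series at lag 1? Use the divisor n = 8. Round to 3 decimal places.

-1.238

Mean x̄ = (-2.4 − 0.4 − 5.9 + 0.5 − 0.9 + 6.9 − 1.7 − 7.1)/8 = -1.3750
Σ_{t=1}^{7}(x_t−x̄)(x_{t+1}−x̄) = -9.9031
γ_1 = -9.9031 / 8 = -1.238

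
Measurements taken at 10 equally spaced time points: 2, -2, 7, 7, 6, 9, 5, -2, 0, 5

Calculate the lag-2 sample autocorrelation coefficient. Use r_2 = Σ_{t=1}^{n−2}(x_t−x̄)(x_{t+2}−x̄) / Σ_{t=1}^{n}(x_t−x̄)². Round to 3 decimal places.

Mean x̄ = (2 − 2 + 7 + 7 + 6 + 9 + 5 − 2 + 0 + 5)/10 = 3.7000
Numerator Σ_{t=1}^{8}(x_t−x̄)(x_{t+2}−x̄) = -38.7800
Denominator Σ(x_t−x̄)² = 140.1000
r_2 = -38.7800 / 140.1000 = -0.277

-0.277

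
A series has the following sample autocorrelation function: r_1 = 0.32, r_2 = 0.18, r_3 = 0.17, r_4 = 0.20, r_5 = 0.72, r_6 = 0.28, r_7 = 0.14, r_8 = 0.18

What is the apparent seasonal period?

5

The largest autocorrelation is r_5 = 0.72; the remaining lags stay at or below 0.32. The elevated value at lag 1 (0.32), dropping to 0.18 at lag 2, reflects decaying short-term dependence rather than seasonality.
The dominant spike at lag 5 indicates a seasonal period of 5.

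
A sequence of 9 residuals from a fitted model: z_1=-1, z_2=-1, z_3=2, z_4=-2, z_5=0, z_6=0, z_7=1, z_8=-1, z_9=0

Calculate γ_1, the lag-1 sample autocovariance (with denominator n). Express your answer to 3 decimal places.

Mean z̄ = (-1 − 1 + 2 − 2 + 0 + 0 + 1 − 1 + 0)/9 = -0.2222
Σ_{t=1}^{8}(z_t−z̄)(z_{t+1}−z̄) = -6.2716
γ_1 = -6.2716 / 9 = -0.697

-0.697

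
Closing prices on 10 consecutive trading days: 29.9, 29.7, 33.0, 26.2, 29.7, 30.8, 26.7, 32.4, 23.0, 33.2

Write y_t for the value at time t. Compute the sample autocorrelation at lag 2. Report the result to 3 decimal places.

Mean ȳ = (29.9 + 29.7 + 33.0 + 26.2 + 29.7 + 30.8 + 26.7 + 32.4 + 23.0 + 33.2)/10 = 29.4600
Numerator Σ_{t=1}^{8}(y_t−ȳ)(y_{t+2}−ȳ) = 29.3588
Denominator Σ(y_t−ȳ)² = 97.2440
r_2 = 29.3588 / 97.2440 = 0.302

0.302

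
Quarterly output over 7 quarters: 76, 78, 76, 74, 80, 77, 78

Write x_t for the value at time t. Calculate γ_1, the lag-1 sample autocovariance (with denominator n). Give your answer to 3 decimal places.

Mean x̄ = (76 + 78 + 76 + 74 + 80 + 77 + 78)/7 = 77.0000
Deviations: -1.0000, 1.0000, -1.0000, -3.0000, 3.0000, 0.0000, 1.0000
Σ_{t=1}^{6}(x_t−x̄)(x_{t+1}−x̄) = -8.0000
γ_1 = -8.0000 / 7 = -1.143

-1.143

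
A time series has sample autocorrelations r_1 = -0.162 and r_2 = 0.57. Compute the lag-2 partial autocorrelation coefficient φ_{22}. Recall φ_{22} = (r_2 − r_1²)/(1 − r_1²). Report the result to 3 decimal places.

φ_{22} = (r_2 − r_1²) / (1 − r_1²)
r_1² = (-0.162)² = 0.026244
Numerator = 0.57 − 0.0262 = 0.5438; denominator = 1 − 0.0262 = 0.9738
φ_{22} = 0.5438 / 0.9738 = 0.558

0.558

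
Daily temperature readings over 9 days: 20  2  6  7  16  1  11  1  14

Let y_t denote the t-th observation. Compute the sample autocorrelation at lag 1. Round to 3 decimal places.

Mean ȳ = (20 + 2 + 6 + 7 + 16 + 1 + 11 + 1 + 14)/9 = 8.6667
Numerator Σ_{t=1}^{8}(y_t−ȳ)(y_{t+1}−ȳ) = -198.4444
Denominator Σ(y_t−ȳ)² = 388.0000
r_1 = -198.4444 / 388.0000 = -0.511

-0.511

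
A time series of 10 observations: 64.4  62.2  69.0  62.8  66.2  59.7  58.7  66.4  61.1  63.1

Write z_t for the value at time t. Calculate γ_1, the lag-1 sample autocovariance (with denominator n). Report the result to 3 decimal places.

-2.629

Mean z̄ = (64.4 + 62.2 + 69.0 + 62.8 + 66.2 + 59.7 + 58.7 + 66.4 + 61.1 + 63.1)/10 = 63.3600
Σ_{t=1}^{9}(z_t−z̄)(z_{t+1}−z̄) = -26.2856
γ_1 = -26.2856 / 10 = -2.629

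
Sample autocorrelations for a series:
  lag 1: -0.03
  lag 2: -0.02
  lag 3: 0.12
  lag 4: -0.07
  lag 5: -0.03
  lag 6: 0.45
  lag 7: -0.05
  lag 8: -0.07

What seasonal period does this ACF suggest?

6

The largest autocorrelation is r_6 = 0.45; the remaining lags stay at or below 0.12.
The dominant spike at lag 6 indicates a seasonal period of 6.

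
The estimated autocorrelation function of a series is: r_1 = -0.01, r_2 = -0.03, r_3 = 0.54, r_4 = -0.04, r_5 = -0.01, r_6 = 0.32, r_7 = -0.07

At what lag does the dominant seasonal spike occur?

3

The largest autocorrelation is r_3 = 0.54, with a weaker echo at lag 6 (0.32); the remaining lags stay at or below -0.01.
The dominant spike at lag 3 indicates a seasonal period of 3.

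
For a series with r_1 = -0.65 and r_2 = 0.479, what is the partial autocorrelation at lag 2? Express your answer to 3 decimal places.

0.098

φ_{22} = (r_2 − r_1²) / (1 − r_1²)
r_1² = (-0.65)² = 0.4225
Numerator = 0.479 − 0.4225 = 0.0565; denominator = 1 − 0.4225 = 0.5775
φ_{22} = 0.0565 / 0.5775 = 0.098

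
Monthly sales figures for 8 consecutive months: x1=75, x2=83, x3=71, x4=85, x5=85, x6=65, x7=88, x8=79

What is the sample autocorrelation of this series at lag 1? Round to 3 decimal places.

-0.606

Mean x̄ = (75 + 83 + 71 + 85 + 85 + 65 + 88 + 79)/8 = 78.8750
Deviations from mean: -3.8750, 4.1250, -7.8750, 6.1250, 6.1250, -13.8750, 9.1250, 0.1250
Numerator Σ_{t=1}^{7}(x_t−x̄)(x_{t+1}−x̄) = -269.6406
Denominator Σ(x_t−x̄)² = 444.8750
r_1 = -269.6406 / 444.8750 = -0.606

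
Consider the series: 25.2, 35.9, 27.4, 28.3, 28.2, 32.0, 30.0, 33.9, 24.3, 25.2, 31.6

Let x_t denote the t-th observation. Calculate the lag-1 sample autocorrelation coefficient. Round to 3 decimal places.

Mean x̄ = (25.2 + 35.9 + 27.4 + 28.3 + 28.2 + 32.0 + 30.0 + 33.9 + 24.3 + 25.2 + 31.6)/11 = 29.2727
Numerator Σ_{t=1}^{10}(x_t−x̄)(x_{t+1}−x̄) = -46.3498
Denominator Σ(x_t−x̄)² = 142.2218
r_1 = -46.3498 / 142.2218 = -0.326

-0.326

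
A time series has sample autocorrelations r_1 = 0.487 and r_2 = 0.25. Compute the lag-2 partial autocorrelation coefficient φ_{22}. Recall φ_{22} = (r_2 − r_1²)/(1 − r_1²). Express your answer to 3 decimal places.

0.017

φ_{22} = (r_2 − r_1²) / (1 − r_1²)
r_1² = (0.487)² = 0.237169
Numerator = 0.25 − 0.2372 = 0.0128; denominator = 1 − 0.2372 = 0.7628
φ_{22} = 0.0128 / 0.7628 = 0.017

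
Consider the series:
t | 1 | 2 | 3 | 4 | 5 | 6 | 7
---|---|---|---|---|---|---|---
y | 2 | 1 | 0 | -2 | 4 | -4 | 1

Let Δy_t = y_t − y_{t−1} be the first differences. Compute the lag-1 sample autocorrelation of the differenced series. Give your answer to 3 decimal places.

First differences Δy: -1, -1, -2, 6, -8, 5
Mean of differences = -0.1667
Numerator Σ(Δy_t−Δȳ)(Δy_{t+1}−Δȳ) = -97.8611
Denominator Σ(Δy_t−Δȳ)² = 130.8333
r_1(Δy) = -97.8611 / 130.8333 = -0.748

-0.748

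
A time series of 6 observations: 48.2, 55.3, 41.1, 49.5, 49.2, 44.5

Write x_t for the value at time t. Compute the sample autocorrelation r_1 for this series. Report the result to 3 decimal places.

Mean x̄ = (48.2 + 55.3 + 41.1 + 49.5 + 49.2 + 44.5)/6 = 47.9667
Deviations from mean: 0.2333, 7.3333, -6.8667, 1.5333, 1.2333, -3.4667
Σ(x_t−x̄)(x_{t+1}−x̄) = (1.7111) + (-50.3556) + (-10.5289) + (1.8911) + (-4.2756) = -61.5578
Denominator Σ(x_t−x̄)² = 116.8733
r_1 = -61.5578 / 116.8733 = -0.527

-0.527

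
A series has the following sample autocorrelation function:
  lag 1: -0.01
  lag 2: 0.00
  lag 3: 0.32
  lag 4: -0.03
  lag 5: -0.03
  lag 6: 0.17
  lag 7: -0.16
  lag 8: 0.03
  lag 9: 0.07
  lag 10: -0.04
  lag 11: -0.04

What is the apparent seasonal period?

3

The largest autocorrelation is r_3 = 0.32, with a weaker echo at lag 6 (0.17); the remaining lags stay at or below 0.07.
The dominant spike at lag 3 indicates a seasonal period of 3.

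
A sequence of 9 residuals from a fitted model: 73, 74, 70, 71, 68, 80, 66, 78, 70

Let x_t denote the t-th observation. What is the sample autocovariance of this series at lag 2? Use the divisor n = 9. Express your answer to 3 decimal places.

Mean x̄ = (73 + 74 + 70 + 71 + 68 + 80 + 66 + 78 + 70)/9 = 72.2222
Σ_{t=1}^{7}(x_t−x̄)(x_{t+2}−x̄) = 81.0123
γ_2 = 81.0123 / 9 = 9.001

9.001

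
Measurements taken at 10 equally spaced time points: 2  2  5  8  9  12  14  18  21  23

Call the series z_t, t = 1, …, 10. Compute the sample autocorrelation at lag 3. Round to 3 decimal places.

Mean z̄ = (2 + 2 + 5 + 8 + 9 + 12 + 14 + 18 + 21 + 23)/10 = 11.4000
Numerator Σ_{t=1}^{7}(z_t−z̄)(z_{t+3}−z̄) = 61.9200
Denominator Σ(z_t−z̄)² = 512.4000
r_3 = 61.9200 / 512.4000 = 0.121

0.121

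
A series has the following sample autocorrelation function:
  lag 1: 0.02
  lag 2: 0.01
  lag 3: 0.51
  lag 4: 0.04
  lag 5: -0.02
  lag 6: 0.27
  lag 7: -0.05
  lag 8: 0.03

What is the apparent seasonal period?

The largest autocorrelation is r_3 = 0.51, with a weaker echo at lag 6 (0.27); the remaining lags stay at or below 0.04.
The dominant spike at lag 3 indicates a seasonal period of 3.

3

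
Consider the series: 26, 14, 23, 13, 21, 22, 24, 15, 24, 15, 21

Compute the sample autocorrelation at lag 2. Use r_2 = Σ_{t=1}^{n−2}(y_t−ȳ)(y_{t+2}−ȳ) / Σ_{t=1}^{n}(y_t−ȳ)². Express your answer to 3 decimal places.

Mean ȳ = (26 + 14 + 23 + 13 + 21 + 22 + 24 + 15 + 24 + 15 + 21)/11 = 19.8182
Numerator Σ_{t=1}^{9}(y_t−ȳ)(y_{t+2}−ȳ) = 88.2975
Denominator Σ(y_t−ȳ)² = 217.6364
r_2 = 88.2975 / 217.6364 = 0.406

0.406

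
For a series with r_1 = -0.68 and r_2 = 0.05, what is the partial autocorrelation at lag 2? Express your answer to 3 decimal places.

-0.767

φ_{22} = (r_2 − r_1²) / (1 − r_1²)
r_1² = (-0.68)² = 0.4624
Numerator = 0.05 − 0.4624 = -0.4124; denominator = 1 − 0.4624 = 0.5376
φ_{22} = -0.4124 / 0.5376 = -0.767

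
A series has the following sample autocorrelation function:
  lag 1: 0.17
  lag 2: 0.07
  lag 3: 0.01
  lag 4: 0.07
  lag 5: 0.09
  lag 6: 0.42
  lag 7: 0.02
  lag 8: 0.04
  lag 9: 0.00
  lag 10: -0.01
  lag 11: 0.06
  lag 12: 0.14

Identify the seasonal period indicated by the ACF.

6

The largest autocorrelation is r_6 = 0.42; the remaining lags stay at or below 0.17.
The dominant spike at lag 6 indicates a seasonal period of 6.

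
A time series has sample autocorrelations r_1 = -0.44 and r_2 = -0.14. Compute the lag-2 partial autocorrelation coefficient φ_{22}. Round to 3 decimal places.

φ_{22} = (r_2 − r_1²) / (1 − r_1²)
r_1² = (-0.44)² = 0.1936
Numerator = -0.14 − 0.1936 = -0.3336; denominator = 1 − 0.1936 = 0.8064
φ_{22} = -0.3336 / 0.8064 = -0.414

-0.414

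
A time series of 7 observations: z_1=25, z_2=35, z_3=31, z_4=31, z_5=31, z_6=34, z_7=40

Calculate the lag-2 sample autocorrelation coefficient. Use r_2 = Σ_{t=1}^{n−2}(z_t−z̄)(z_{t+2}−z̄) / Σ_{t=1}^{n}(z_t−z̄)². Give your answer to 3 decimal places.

-0.032

Mean z̄ = (25 + 35 + 31 + 31 + 31 + 34 + 40)/7 = 32.4286
Deviations from mean: -7.4286, 2.5714, -1.4286, -1.4286, -1.4286, 1.5714, 7.5714
Σ(z_t−z̄)(z_{t+2}−z̄) = (10.6122) + (-3.6735) + (2.0408) + (-2.2449) + (-10.8163) = -4.0816
Denominator Σ(z_t−z̄)² = 127.7143
r_2 = -4.0816 / 127.7143 = -0.032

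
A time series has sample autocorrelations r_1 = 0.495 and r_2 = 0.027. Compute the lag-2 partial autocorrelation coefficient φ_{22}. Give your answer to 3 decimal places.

φ_{22} = (r_2 − r_1²) / (1 − r_1²)
r_1² = (0.495)² = 0.245025
Numerator = 0.027 − 0.2450 = -0.2180; denominator = 1 − 0.2450 = 0.7550
φ_{22} = -0.2180 / 0.7550 = -0.289

-0.289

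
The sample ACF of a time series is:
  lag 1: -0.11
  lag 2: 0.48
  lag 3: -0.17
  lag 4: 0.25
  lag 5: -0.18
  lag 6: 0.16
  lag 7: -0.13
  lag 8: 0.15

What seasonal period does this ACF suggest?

The largest autocorrelation is r_2 = 0.48, with weaker echoes at lags 4 (0.25), 6 (0.16) and 8 (0.15); the remaining lags stay at or below -0.11.
The dominant spike at lag 2 indicates a seasonal period of 2.

2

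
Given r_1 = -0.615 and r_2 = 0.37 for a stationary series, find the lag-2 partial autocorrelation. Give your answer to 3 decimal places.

-0.013

φ_{22} = (r_2 − r_1²) / (1 − r_1²)
r_1² = (-0.615)² = 0.378225
Numerator = 0.37 − 0.3782 = -0.0082; denominator = 1 − 0.3782 = 0.6218
φ_{22} = -0.0082 / 0.6218 = -0.013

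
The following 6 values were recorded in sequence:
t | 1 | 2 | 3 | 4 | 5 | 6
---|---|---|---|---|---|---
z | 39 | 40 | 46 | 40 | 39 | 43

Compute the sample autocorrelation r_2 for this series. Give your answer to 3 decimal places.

Mean z̄ = (39 + 40 + 46 + 40 + 39 + 43)/6 = 41.1667
Deviations from mean: -2.1667, -1.1667, 4.8333, -1.1667, -2.1667, 1.8333
Numerator Σ_{t=1}^{4}(z_t−z̄)(z_{t+2}−z̄) = -21.7222
Denominator Σ(z_t−z̄)² = 38.8333
r_2 = -21.7222 / 38.8333 = -0.559

-0.559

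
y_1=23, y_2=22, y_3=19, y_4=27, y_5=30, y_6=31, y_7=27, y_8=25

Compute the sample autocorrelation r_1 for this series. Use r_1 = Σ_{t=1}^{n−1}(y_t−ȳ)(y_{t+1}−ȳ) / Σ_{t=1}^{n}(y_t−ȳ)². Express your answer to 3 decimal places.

Mean ȳ = (23 + 22 + 19 + 27 + 30 + 31 + 27 + 25)/8 = 25.5000
Deviations from mean: -2.5000, -3.5000, -6.5000, 1.5000, 4.5000, 5.5000, 1.5000, -0.5000
Σ(y_t−ȳ)(y_{t+1}−ȳ) = (8.7500) + (22.7500) + (-9.7500) + (6.7500) + (24.7500) + (8.2500) + (-0.7500) = 60.7500
Denominator Σ(y_t−ȳ)² = 116.0000
r_1 = 60.7500 / 116.0000 = 0.524

0.524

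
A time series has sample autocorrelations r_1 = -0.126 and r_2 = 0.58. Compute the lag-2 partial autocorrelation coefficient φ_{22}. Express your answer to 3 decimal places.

0.573

φ_{22} = (r_2 − r_1²) / (1 − r_1²)
r_1² = (-0.126)² = 0.015876
Numerator = 0.58 − 0.0159 = 0.5641; denominator = 1 − 0.0159 = 0.9841
φ_{22} = 0.5641 / 0.9841 = 0.573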